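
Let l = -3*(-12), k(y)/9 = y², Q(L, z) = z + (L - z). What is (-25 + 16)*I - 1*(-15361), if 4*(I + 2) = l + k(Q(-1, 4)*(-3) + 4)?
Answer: 57223/4 ≈ 14306.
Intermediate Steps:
Q(L, z) = L
k(y) = 9*y²
l = 36
I = 469/4 (I = -2 + (36 + 9*(-1*(-3) + 4)²)/4 = -2 + (36 + 9*(3 + 4)²)/4 = -2 + (36 + 9*7²)/4 = -2 + (36 + 9*49)/4 = -2 + (36 + 441)/4 = -2 + (¼)*477 = -2 + 477/4 = 469/4 ≈ 117.25)
(-25 + 16)*I - 1*(-15361) = (-25 + 16)*(469/4) - 1*(-15361) = -9*469/4 + 15361 = -4221/4 + 15361 = 57223/4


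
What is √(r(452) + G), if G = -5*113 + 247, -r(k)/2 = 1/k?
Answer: I*√16242394/226 ≈ 17.833*I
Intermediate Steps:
r(k) = -2/k
G = -318 (G = -565 + 247 = -318)
√(r(452) + G) = √(-2/452 - 318) = √(-2*1/452 - 318) = √(-1/226 - 318) = √(-71869/226) = I*√16242394/226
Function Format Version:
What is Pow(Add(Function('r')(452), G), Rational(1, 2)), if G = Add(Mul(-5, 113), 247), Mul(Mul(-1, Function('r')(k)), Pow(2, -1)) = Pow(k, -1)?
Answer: Mul(Rational(1, 226), I, Pow(16242394, Rational(1, 2))) ≈ Mul(17.833, I)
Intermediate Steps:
Function('r')(k) = Mul(-2, Pow(k, -1))
G = -318 (G = Add(-565, 247) = -318)
Pow(Add(Function('r')(452), G), Rational(1, 2)) = Pow(Add(Mul(-2, Pow(452, -1)), -318), Rational(1, 2)) = Pow(Add(Mul(-2, Rational(1, 452)), -318), Rational(1, 2)) = Pow(Add(Rational(-1, 226), -318), Rational(1, 2)) = Pow(Rational(-71869, 226), Rational(1, 2)) = Mul(Rational(1, 226), I, Pow(16242394, Rational(1, 2)))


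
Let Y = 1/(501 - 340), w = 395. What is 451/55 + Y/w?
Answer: 104296/12719 ≈ 8.2000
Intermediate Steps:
Y = 1/161 ≈ 0.0062112
451/55 + Y/w = 451/55 + (1/161)/395 = 451*(1/55) + (1/161)*(1/395) = 41/5 + 1/63595 = 104296/12719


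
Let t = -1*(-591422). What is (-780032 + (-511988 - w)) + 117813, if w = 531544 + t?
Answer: -2297173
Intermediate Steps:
t = 591422
w = 1122966 (w = 531544 + 591422 = 1122966)
(-780032 + (-511988 - w)) + 117813 = (-780032 + (-511988 - 1*1122966)) + 117813 = (-780032 + (-511988 - 1122966)) + 117813 = (-780032 - 1634954) + 117813 = -2414986 + 117813 = -2297173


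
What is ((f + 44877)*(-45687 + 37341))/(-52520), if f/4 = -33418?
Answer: -5700639/404 ≈ -14111.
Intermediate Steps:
f = -133672 (f = 4*(-33418) = -133672)
((f + 44877)*(-45687 + 37341))/(-52520) = ((-133672 + 44877)*(-45687 + 37341))/(-52520) = -88795*(-8346)*(-1/52520) = 741083070*(-1/52520) = -5700639/404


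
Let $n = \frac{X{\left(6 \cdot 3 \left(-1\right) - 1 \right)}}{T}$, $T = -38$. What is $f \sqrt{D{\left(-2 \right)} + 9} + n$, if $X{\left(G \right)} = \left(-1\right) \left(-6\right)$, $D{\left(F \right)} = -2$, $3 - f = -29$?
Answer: $- \frac{3}{19} + 32 \sqrt{7} \approx 84.506$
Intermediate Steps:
$f = 32$ ($f = 3 - -29 = 3 + 29 = 32$)
$X{\left(G \right)} = 6$
$n = - \frac{3}{19}$ ($n = \frac{6}{-38} = 6 \left(- \frac{1}{38}\right) = - \frac{3}{19} \approx -0.15789$)
$f \sqrt{D{\left(-2 \right)} + 9} + n = 32 \sqrt{-2 + 9} - \frac{3}{19} = 32 \sqrt{7} - \frac{3}{19} = - \frac{3}{19} + 32 \sqrt{7}$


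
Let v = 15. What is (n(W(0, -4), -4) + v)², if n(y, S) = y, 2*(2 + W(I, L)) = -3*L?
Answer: 361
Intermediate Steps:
W(I, L) = -2 - 3*L/2 (W(I, L) = -2 + (-3*L)/2 = -2 - 3*L/2)
(n(W(0, -4), -4) + v)² = ((-2 - 3/2*(-4)) + 15)² = ((-2 + 6) + 15)² = (4 + 15)² = 19² = 361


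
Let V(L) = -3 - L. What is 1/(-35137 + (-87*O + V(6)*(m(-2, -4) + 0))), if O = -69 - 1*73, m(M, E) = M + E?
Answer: -1/22729 ≈ -4.3997e-5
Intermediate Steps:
m(M, E) = E + M
O = -142 (O = -69 - 73 = -142)
1/(-35137 + (-87*O + V(6)*(m(-2, -4) + 0))) = 1/(-35137 + (-87*(-142) + (-3 - 1*6)*((-4 - 2) + 0))) = 1/(-35137 + (12354 + (-3 - 6)*(-6 + 0))) = 1/(-35137 + (12354 - 9*(-6))) = 1/(-35137 + (12354 + 54)) = 1/(-35137 + 12408) = 1/(-22729) = -1/22729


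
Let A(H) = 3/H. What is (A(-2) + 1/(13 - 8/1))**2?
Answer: 169/100 ≈ 1.6900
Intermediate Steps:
(A(-2) + 1/(13 - 8/1))**2 = (3/(-2) + 1/(13 - 8/1))**2 = (3*(-1/2) + 1/(13 - 8*1))**2 = (-3/2 + 1/(13 - 8))**2 = (-3/2 + 1/5)**2 = (-13/10)**2 = 169/100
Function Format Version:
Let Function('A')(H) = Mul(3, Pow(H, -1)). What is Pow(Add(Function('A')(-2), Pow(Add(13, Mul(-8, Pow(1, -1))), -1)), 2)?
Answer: Rational(169, 100) ≈ 1.6900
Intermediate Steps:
Pow(Add(Function('A')(-2), Pow(Add(13, Mul(-8, Pow(1, -1))), -1)), 2) = Pow(Add(Mul(3, Pow(-2, -1)), Pow(Add(13, Mul(-8, Pow(1, -1))), -1)), 2) = Pow(Add(Mul(3, Rational(-1, 2)), Pow(Add(13, Mul(-8, 1)), -1)), 2) = Pow(Add(Rational(-3, 2), Pow(Add(13, -8), -1)), 2) = Pow(Add(Rational(-3, 2), Pow(5, -1)), 2) = Pow(Add(Rational(-3, 2), Rational(1, 5)), 2) = Pow(Rational(-13, 10), 2) = Rational(169, 100)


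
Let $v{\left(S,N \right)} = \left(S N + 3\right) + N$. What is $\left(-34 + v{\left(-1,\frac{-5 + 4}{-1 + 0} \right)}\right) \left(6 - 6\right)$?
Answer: $0$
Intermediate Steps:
$v{\left(S,N \right)} = 3 + N + N S$ ($v{\left(S,N \right)} = \left(N S + 3\right) + N = \left(3 + N S\right) + N = 3 + N + N S$)
$\left(-34 + v{\left(-1,\frac{-5 + 4}{-1 + 0} \right)}\right) \left(6 - 6\right) = \left(-34 + \left(3 + \frac{-5 + 4}{-1 + 0} + \frac{-5 + 4}{-1 + 0} \left(-1\right)\right)\right) \left(6 - 6\right) = \left(-34 + \left(3 - \frac{1}{-1} + - \frac{1}{-1} \left(-1\right)\right)\right) \left(6 - 6\right) = \left(-34 + \left(3 - -1 + \left(-1\right) \left(-1\right) \left(-1\right)\right)\right) 0 = \left(-34 + \left(3 + 1 + 1 \left(-1\right)\right)\right) 0 = \left(-34 + \left(3 + 1 - 1\right)\right) 0 = \left(-34 + 3\right) 0 = \left(-31\right) 0 = 0$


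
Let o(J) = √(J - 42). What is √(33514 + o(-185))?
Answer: √(33514 + I*√227) ≈ 183.07 + 0.0412*I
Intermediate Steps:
o(J) = √(-42 + J)
√(33514 + o(-185)) = √(33514 + √(-42 - 185)) = √(33514 + √(-227)) = √(33514 + I*√227)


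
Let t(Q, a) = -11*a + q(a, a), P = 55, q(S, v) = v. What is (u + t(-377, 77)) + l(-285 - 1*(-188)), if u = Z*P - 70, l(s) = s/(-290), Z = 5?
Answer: -163753/290 ≈ -564.67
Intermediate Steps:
t(Q, a) = -10*a (t(Q, a) = -11*a + a = -10*a)
l(s) = -s/290 (l(s) = s*(-1/290) = -s/290)
u = 205 (u = 5*55 - 70 = 275 - 70 = 205)
(u + t(-377, 77)) + l(-285 - 1*(-188)) = (205 - 10*77) - (-285 - 1*(-188))/290 = (205 - 770) - (-285 + 188)/290 = -565 - 1/290*(-97) = -565 + 97/290 = -163753/290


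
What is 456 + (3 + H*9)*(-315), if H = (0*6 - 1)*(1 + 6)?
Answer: 19356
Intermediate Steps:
H = -7 (H = (0 - 1)*7 = -1*7 = -7)
456 + (3 + H*9)*(-315) = 456 + (3 - 7*9)*(-315) = 456 + (3 - 63)*(-315) = 456 - 60*(-315) = 456 + 18900 = 19356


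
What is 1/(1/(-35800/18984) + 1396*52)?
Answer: 4475/324846827 ≈ 1.3776e-5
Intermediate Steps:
1/(1/(-35800/18984) + 1396*52) = 1/(1/(-35800*1/18984) + 72592) = 1/(1/(-4475/2373) + 72592) = 1/(-2373/4475 + 72592) = 1/(324846827/4475) = 4475/324846827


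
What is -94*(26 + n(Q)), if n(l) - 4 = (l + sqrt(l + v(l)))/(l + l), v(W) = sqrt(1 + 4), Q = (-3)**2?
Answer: -2867 - 47*sqrt(9 + sqrt(5))/9 ≈ -2884.5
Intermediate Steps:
Q = 9
v(W) = sqrt(5)
n(l) = 4 + (l + sqrt(l + sqrt(5)))/(2*l) (n(l) = 4 + (l + sqrt(l + sqrt(5)))/(l + l) = 4 + (l + sqrt(l + sqrt(5)))/((2*l)) = 4 + (l + sqrt(l + sqrt(5)))*(1/(2*l)) = 4 + (l + sqrt(l + sqrt(5)))/(2*l))
-94*(26 + n(Q)) = -94*(26 + (1/2)*(sqrt(9 + sqrt(5)) + 9*9)/9) = -94*(26 + (1/2)*(1/9)*(sqrt(9 + sqrt(5)) + 81)) = -94*(26 + (1/2)*(1/9)*(81 + sqrt(9 + sqrt(5)))) = -94*(26 + (9/2 + sqrt(9 + sqrt(5))/18)) = -94*(61/2 + sqrt(9 + sqrt(5))/18) = -2867 - 47*sqrt(9 + sqrt(5))/9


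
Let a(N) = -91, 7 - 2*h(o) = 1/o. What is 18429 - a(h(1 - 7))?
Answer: 18520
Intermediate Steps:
h(o) = 7/2 - 1/(2*o)
18429 - a(h(1 - 7)) = 18429 - 1*(-91) = 18429 + 91 = 18520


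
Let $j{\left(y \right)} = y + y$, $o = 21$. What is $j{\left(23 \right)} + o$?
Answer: $67$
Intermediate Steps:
$j{\left(y \right)} = 2 y$
$j{\left(23 \right)} + o = 2 \cdot 23 + 21 = 46 + 21 = 67$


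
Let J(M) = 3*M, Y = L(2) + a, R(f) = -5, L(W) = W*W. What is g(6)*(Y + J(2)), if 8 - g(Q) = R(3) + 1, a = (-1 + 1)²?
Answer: 120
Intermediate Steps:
L(W) = W²
a = 0 (a = 0² = 0)
g(Q) = 12 (g(Q) = 8 - (-5 + 1) = 8 - 1*(-4) = 8 + 4 = 12)
Y = 4 (Y = 2² + 0 = 4 + 0 = 4)
g(6)*(Y + J(2)) = 12*(4 + 3*2) = 12*(4 + 6) = 12*10 = 120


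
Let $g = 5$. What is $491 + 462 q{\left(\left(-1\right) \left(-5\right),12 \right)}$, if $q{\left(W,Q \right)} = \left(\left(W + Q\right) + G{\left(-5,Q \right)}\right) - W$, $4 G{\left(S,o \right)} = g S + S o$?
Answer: $- \frac{7565}{2} \approx -3782.5$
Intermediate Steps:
$G{\left(S,o \right)} = \frac{5 S}{4} + \frac{S o}{4}$ ($G{\left(S,o \right)} = \frac{5 S + S o}{4} = \frac{5 S}{4} + \frac{S o}{4}$)
$q{\left(W,Q \right)} = - \frac{25}{4} - \frac{Q}{4}$ ($q{\left(W,Q \right)} = \left(\left(W + Q\right) + \frac{1}{4} \left(-5\right) \left(5 + Q\right)\right) - W = \left(\left(Q + W\right) - \left(\frac{25}{4} + \frac{5 Q}{4}\right)\right) - W = \left(- \frac{25}{4} + W - \frac{Q}{4}\right) - W = - \frac{25}{4} - \frac{Q}{4}$)
$491 + 462 q{\left(\left(-1\right) \left(-5\right),12 \right)} = 491 + 462 \left(- \frac{25}{4} - 3\right) = 491 + 462 \left(- \frac{37}{4}\right) = 491 - \frac{8547}{2} = - \frac{7565}{2}$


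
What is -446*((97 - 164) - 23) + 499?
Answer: 40639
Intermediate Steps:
-446*((97 - 164) - 23) + 499 = -446*(-67 - 23) + 499 = -446*(-90) + 499 = 40140 + 499 = 40639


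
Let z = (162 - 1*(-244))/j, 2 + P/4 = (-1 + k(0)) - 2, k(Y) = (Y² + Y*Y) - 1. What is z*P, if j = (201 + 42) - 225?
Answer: -1624/3 ≈ -541.33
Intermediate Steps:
k(Y) = -1 + 2*Y² (k(Y) = (Y² + Y²) - 1 = 2*Y² - 1 = -1 + 2*Y²)
P = -24 (P = -8 + 4*((-1 + (-1 + 2*0²)) - 2) = -8 + 4*((-1 + (-1 + 2*0)) - 2) = -8 + 4*((-1 + (-1 + 0)) - 2) = -8 + 4*((-1 - 1) - 2) = -8 + 4*(-2 - 2) = -8 + 4*(-4) = -8 - 16 = -24)
j = 18 (j = 243 - 225 = 18)
z = 203/9 (z = (162 - 1*(-244))/18 = (162 + 244)*(1/18) = 406*(1/18) = 203/9 ≈ 22.556)
z*P = (203/9)*(-24) = -1624/3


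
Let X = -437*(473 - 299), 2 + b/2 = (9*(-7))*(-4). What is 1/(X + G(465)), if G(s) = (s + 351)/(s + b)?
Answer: -965/73375854 ≈ -1.3151e-5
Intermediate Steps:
b = 500 (b = -4 + 2*((9*(-7))*(-4)) = -4 + 2*(-63*(-4)) = -4 + 2*252 = -4 + 504 = 500)
G(s) = (351 + s)/(500 + s) (G(s) = (s + 351)/(s + 500) = (351 + s)/(500 + s))
X = -76038 (X = -437*174 = -76038)
1/(X + G(465)) = 1/(-76038 + (351 + 465)/(500 + 465)) = 1/(-76038 + 816/965) = 1/(-73375854/965) = -965/73375854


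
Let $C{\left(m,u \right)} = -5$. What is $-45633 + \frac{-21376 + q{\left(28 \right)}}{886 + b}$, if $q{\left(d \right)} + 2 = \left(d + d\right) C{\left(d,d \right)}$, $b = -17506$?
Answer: $- \frac{379199401}{8310} \approx -45632.0$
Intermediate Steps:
$q{\left(d \right)} = -2 - 10 d$ ($q{\left(d \right)} = -2 + \left(d + d\right) \left(-5\right) = -2 + 2 d \left(-5\right) = -2 - 10 d$)
$-45633 + \frac{-21376 + q{\left(28 \right)}}{886 + b} = -45633 + \frac{-21376 - 282}{886 - 17506} = -45633 + \frac{-21376 - 282}{-16620} = -45633 + \left(-21376 - 282\right) \left(- \frac{1}{16620}\right) = -45633 - - \frac{10829}{8310} = -45633 + \frac{10829}{8310} = - \frac{379199401}{8310}$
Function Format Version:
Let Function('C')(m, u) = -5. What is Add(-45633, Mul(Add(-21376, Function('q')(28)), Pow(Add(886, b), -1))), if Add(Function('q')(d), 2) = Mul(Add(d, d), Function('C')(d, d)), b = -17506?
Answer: Rational(-379199401, 8310) ≈ -45632.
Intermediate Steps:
Function('q')(d) = Add(-2, Mul(-10, d)) (Function('q')(d) = Add(-2, Mul(Add(d, d), -5)) = Add(-2, Mul(Mul(2, d), -5)) = Add(-2, Mul(-10, d)))
Add(-45633, Mul(Add(-21376, Function('q')(28)), Pow(Add(886, b), -1))) = Add(-45633, Mul(Add(-21376, Add(-2, Mul(-10, 28))), Pow(Add(886, -17506), -1))) = Add(-45633, Mul(Add(-21376, Add(-2, -280)), Pow(-16620, -1))) = Add(-45633, Mul(Add(-21376, -282), Rational(-1, 16620))) = Add(-45633, Mul(-21658, Rational(-1, 16620))) = Add(-45633, Rational(10829, 8310)) = Rational(-379199401, 8310)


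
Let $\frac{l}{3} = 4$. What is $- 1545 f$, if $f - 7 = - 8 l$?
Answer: $137505$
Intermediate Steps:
$l = 12$ ($l = 3 \cdot 4 = 12$)
$f = -89$ ($f = 7 - 96 = -89$)
$- 1545 f = \left(-1545\right) \left(-89\right) = 137505$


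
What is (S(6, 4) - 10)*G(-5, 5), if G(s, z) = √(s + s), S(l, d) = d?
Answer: -6*I*√10 ≈ -18.974*I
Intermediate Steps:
G(s, z) = √2*√s (G(s, z) = √(2*s) = √2*√s)
(S(6, 4) - 10)*G(-5, 5) = (4 - 10)*(√2*√(-5)) = -6*√2*I*√5 = -6*I*√10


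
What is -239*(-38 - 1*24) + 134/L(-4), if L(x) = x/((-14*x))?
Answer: 12942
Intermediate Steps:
L(x) = -1/14 (L(x) = x*(-1/(14*x)) = -1/14)
-239*(-38 - 1*24) + 134/L(-4) = -239*(-38 - 1*24) + 134/(-1/14) = -239*(-38 - 24) + 134*(-14) = -239*(-62) - 1876 = 14818 - 1876 = 12942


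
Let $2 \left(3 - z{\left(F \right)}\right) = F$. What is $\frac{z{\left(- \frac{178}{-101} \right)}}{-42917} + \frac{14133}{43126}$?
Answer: $\frac{61251913097}{186934692742} \approx 0.32766$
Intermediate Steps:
$z{\left(F \right)} = 3 - \frac{F}{2}$
$\frac{z{\left(- \frac{178}{-101} \right)}}{-42917} + \frac{14133}{43126} = \frac{3 - \frac{\left(-178\right) \frac{1}{-101}}{2}}{-42917} + \frac{14133}{43126} = \left(3 - \frac{\left(-178\right) \left(- \frac{1}{101}\right)}{2}\right) \left(- \frac{1}{42917}\right) + 14133 \cdot \frac{1}{43126} = \left(3 - \frac{89}{101}\right) \left(- \frac{1}{42917}\right) + \frac{14133}{43126} = \frac{214}{101} \left(- \frac{1}{42917}\right) + \frac{14133}{43126} = - \frac{214}{4334617} + \frac{14133}{43126} = \frac{61251913097}{186934692742}$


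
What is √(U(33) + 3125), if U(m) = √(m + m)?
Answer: √(3125 + √66) ≈ 55.974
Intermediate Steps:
U(m) = √2*√m (U(m) = √(2*m) = √2*√m)
√(U(33) + 3125) = √(√2*√33 + 3125) = √(√66 + 3125) = √(3125 + √66)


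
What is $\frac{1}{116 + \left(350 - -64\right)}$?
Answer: $\frac{1}{530} \approx 0.0018868$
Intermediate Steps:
$\frac{1}{116 + \left(350 - -64\right)} = \frac{1}{116 + \left(350 + 64\right)} = \frac{1}{116 + 414} = \frac{1}{530}$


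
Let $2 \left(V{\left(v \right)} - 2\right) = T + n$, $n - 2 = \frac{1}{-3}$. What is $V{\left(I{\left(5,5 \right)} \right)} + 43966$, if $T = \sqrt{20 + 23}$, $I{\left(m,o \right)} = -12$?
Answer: $\frac{263813}{6} + \frac{\sqrt{43}}{2} \approx 43972.0$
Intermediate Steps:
$T = \sqrt{43} \approx 6.5574$
$n = \frac{5}{3}$ ($n = 2 + \frac{1}{-3} = 2 - \frac{1}{3} = \frac{5}{3} \approx 1.6667$)
$V{\left(v \right)} = \frac{17}{6} + \frac{\sqrt{43}}{2}$ ($V{\left(v \right)} = 2 + \frac{\sqrt{43} + \frac{5}{3}}{2} = 2 + \frac{\frac{5}{3} + \sqrt{43}}{2} = 2 + \left(\frac{5}{6} + \frac{\sqrt{43}}{2}\right) = \frac{17}{6} + \frac{\sqrt{43}}{2}$)
$V{\left(I{\left(5,5 \right)} \right)} + 43966 = \left(\frac{17}{6} + \frac{\sqrt{43}}{2}\right) + 43966 = \frac{263813}{6} + \frac{\sqrt{43}}{2}$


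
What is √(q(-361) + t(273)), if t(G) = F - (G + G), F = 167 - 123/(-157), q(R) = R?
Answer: I*√18220949/157 ≈ 27.189*I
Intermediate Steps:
F = 26342/157 (F = 167 - 123*(-1)/157 = 167 - 1*(-123/157) = 167 + 123/157 = 26342/157 ≈ 167.78)
t(G) = 26342/157 - 2*G (t(G) = 26342/157 - (G + G) = 26342/157 - 2*G)
√(q(-361) + t(273)) = √(-361 + (26342/157 - 2*273)) = √(-361 + (26342/157 - 546)) = √(-361 - 59380/157) = √(-116057/157) = I*√18220949/157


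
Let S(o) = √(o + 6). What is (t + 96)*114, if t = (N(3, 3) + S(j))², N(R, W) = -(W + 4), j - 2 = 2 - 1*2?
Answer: 17442 - 3192*√2 ≈ 12928.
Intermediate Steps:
j = 2 (j = 2 + (2 - 1*2) = 2 + (2 - 2) = 2 + 0 = 2)
N(R, W) = -4 - W (N(R, W) = -(4 + W) = -4 - W)
S(o) = √(6 + o)
t = (-7 + 2*√2)² (t = ((-4 - 1*3) + √(6 + 2))² = ((-4 - 3) + √8)² = (-7 + 2*√2)² ≈ 17.402)
(t + 96)*114 = ((57 - 28*√2) + 96)*114 = (153 - 28*√2)*114 = 17442 - 3192*√2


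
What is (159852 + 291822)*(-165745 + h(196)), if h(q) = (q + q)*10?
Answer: -73092145050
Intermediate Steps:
h(q) = 20*q (h(q) = (2*q)*10 = 20*q)
(159852 + 291822)*(-165745 + h(196)) = (159852 + 291822)*(-165745 + 20*196) = 451674*(-165745 + 3920) = 451674*(-161825) = -73092145050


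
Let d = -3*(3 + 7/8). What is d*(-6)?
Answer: 279/4 ≈ 69.750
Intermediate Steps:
d = -93/8 (d = -3*(3 + 7*(1/8)) = -3*(3 + 7/8) = -3*31/8 = -93/8 ≈ -11.625)
d*(-6) = -93/8*(-6) = 279/4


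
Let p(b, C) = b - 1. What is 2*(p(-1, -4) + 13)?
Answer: 22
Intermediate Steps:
p(b, C) = -1 + b
2*(p(-1, -4) + 13) = 2*((-1 - 1) + 13) = 2*(-2 + 13) = 2*11 = 22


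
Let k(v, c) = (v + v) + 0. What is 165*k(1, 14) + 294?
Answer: 624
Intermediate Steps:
k(v, c) = 2*v (k(v, c) = 2*v + 0 = 2*v)
165*k(1, 14) + 294 = 165*(2*1) + 294 = 165*2 + 294 = 330 + 294 = 624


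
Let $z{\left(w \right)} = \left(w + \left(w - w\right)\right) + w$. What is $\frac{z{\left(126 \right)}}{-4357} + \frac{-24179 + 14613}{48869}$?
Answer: $- \frac{53994050}{212922233} \approx -0.25359$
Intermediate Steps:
$z{\left(w \right)} = 2 w$ ($z{\left(w \right)} = \left(w + 0\right) + w = w + w = 2 w$)
$\frac{z{\left(126 \right)}}{-4357} + \frac{-24179 + 14613}{48869} = \frac{2 \cdot 126}{-4357} + \frac{-24179 + 14613}{48869} = 252 \left(- \frac{1}{4357}\right) - \frac{9566}{48869} = - \frac{252}{4357} - \frac{9566}{48869} = - \frac{53994050}{212922233}$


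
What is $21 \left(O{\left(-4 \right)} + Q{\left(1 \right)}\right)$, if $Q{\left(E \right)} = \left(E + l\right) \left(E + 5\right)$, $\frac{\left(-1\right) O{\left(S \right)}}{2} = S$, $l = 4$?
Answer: $798$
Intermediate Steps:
$O{\left(S \right)} = - 2 S$
$Q{\left(E \right)} = \left(4 + E\right) \left(5 + E\right)$ ($Q{\left(E \right)} = \left(E + 4\right) \left(E + 5\right) = \left(4 + E\right) \left(5 + E\right)$)
$21 \left(O{\left(-4 \right)} + Q{\left(1 \right)}\right) = 21 \left(\left(-2\right) \left(-4\right) + \left(20 + 1^{2} + 9 \cdot 1\right)\right) = 21 \left(8 + \left(20 + 1 + 9\right)\right) = 21 \left(8 + 30\right) = 21 \cdot 38 = 798$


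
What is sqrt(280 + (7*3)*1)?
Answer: sqrt(301) ≈ 17.349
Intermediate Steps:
sqrt(280 + (7*3)*1) = sqrt(280 + 21*1) = sqrt(280 + 21) = sqrt(301)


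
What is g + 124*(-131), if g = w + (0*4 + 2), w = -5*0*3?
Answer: -16242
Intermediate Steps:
w = 0 (w = 0*3 = 0)
g = 2 (g = 0 + (0*4 + 2) = 0 + (0 + 2) = 0 + 2 = 2)
g + 124*(-131) = 2 + 124*(-131) = 2 - 16244 = -16242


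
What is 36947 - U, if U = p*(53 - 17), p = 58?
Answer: 34859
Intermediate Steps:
U = 2088 (U = 58*(53 - 17) = 58*36 = 2088)
36947 - U = 36947 - 1*2088 = 36947 - 2088 = 34859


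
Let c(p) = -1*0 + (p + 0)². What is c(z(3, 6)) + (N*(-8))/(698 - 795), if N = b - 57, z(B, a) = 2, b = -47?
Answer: -444/97 ≈ -4.5773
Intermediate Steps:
c(p) = p² (c(p) = 0 + p² = p²)
N = -104 (N = -47 - 57 = -104)
c(z(3, 6)) + (N*(-8))/(698 - 795) = 2² + (-104*(-8))/(698 - 795) = 4 + 832/(-97) = 4 + 832*(-1/97) = 4 - 832/97 = -444/97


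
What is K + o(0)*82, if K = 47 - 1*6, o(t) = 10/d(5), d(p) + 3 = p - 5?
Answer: -697/3 ≈ -232.33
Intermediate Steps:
d(p) = -8 + p (d(p) = -3 + (p - 5) = -3 + (-5 + p) = -8 + p)
o(t) = -10/3 (o(t) = 10/(-8 + 5) = 10/(-3) = 10*(-1/3) = -10/3)
K = 41 (K = 47 - 6 = 41)
K + o(0)*82 = 41 - 10/3*82 = 41 - 820/3 = -697/3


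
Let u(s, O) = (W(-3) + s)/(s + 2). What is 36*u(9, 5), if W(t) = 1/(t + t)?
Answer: 318/11 ≈ 28.909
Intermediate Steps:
W(t) = 1/(2*t)
u(s, O) = (-1/6 + s)/(2 + s) (u(s, O) = ((1/2)/(-3) + s)/(s + 2) = ((1/2)*(-1/3) + s)/(2 + s) = (-1/6 + s)/(2 + s))
36*u(9, 5) = 36*((-1/6 + 9)/(2 + 9)) = 36*((53/6)/11) = 36*((1/11)*(53/6)) = 36*(53/66) = 318/11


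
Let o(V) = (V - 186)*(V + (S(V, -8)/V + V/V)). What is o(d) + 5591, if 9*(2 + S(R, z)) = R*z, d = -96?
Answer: 783019/24 ≈ 32626.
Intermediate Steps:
S(R, z) = -2 + R*z/9 (S(R, z) = -2 + (R*z)/9 = -2 + R*z/9)
o(V) = (-186 + V)*(1 + V + (-2 - 8*V/9)/V) (o(V) = (V - 186)*(V + ((-2 + (1/9)*V*(-8))/V + V/V)) = (-186 + V)*(V + ((-2 - 8*V/9)/V + 1)) = (-186 + V)*(V + (1 + (-2 - 8*V/9)/V)) = (-186 + V)*(1 + V + (-2 - 8*V/9)/V))
o(d) + 5591 = (-68/3 + (-96)**2 + 372/(-96) - 1673/9*(-96)) + 5591 = (-68/3 + 9216 + 372*(-1/96) + 53536/3) + 5591 = (-68/3 + 9216 - 31/8 + 53536/3) + 5591 = 648835/24 + 5591 = 783019/24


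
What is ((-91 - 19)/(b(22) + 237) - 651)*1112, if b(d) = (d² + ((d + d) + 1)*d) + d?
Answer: -1254661816/1733 ≈ -7.2398e+5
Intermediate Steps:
b(d) = d + d² + d*(1 + 2*d) (b(d) = (d² + (2*d + 1)*d) + d = (d² + (1 + 2*d)*d) + d = (d² + d*(1 + 2*d)) + d = d + d² + d*(1 + 2*d))
((-91 - 19)/(b(22) + 237) - 651)*1112 = ((-91 - 19)/(22*(2 + 3*22) + 237) - 651)*1112 = (-110/(22*(2 + 66) + 237) - 651)*1112 = (-110/(22*68 + 237) - 651)*1112 = (-110/(1496 + 237) - 651)*1112 = (-110/1733 - 651)*1112 = -1128293/1733*1112 = -1254661816/1733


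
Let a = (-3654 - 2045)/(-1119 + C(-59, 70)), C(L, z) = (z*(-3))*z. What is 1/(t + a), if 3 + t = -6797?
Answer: -15819/107563501 ≈ -0.00014707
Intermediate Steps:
t = -6800 (t = -3 - 6797 = -6800)
C(L, z) = -3*z² (C(L, z) = (-3*z)*z = -3*z²)
a = 5699/15819 (a = (-3654 - 2045)/(-1119 - 3*70²) = -5699/(-1119 - 3*4900) = -5699/(-1119 - 14700) = -5699/(-15819) = -5699*(-1/15819) = 5699/15819 ≈ 0.36026)
1/(t + a) = 1/(-6800 + 5699/15819) = 1/(-107563501/15819) = -15819/107563501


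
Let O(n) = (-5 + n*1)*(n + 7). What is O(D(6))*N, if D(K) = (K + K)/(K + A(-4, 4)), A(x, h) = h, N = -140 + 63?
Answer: 59983/25 ≈ 2399.3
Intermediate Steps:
N = -77
D(K) = 2*K/(4 + K) (D(K) = (K + K)/(K + 4) = (2*K)/(4 + K) = 2*K/(4 + K))
O(n) = (-5 + n)*(7 + n)
O(D(6))*N = (-35 + (2*6/(4 + 6))² + 2*(2*6/(4 + 6)))*(-77) = (-35 + (2*6/10)² + 2*(2*6/10))*(-77) = (-35 + (2*6*(⅒))² + 2*(2*6*(⅒)))*(-77) = (-35 + (6/5)² + 2*(6/5))*(-77) = (-35 + 36/25 + 12/5)*(-77) = -779/25*(-77) = 59983/25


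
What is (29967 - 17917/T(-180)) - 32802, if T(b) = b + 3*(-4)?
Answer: -526403/192 ≈ -2741.7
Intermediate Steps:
T(b) = -12 + b (T(b) = b - 12 = -12 + b)
(29967 - 17917/T(-180)) - 32802 = (29967 - 17917/(-12 - 180)) - 32802 = (29967 - 17917/(-192)) - 32802 = (29967 - 17917*(-1/192)) - 32802 = (29967 + 17917/192) - 32802 = 5771581/192 - 32802 = -526403/192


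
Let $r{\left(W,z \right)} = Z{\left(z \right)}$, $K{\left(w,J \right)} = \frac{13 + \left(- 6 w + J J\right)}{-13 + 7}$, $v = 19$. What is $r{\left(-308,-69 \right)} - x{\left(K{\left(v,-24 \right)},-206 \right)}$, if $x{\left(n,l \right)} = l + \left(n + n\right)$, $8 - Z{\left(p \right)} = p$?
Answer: $\frac{1324}{3} \approx 441.33$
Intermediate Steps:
$Z{\left(p \right)} = 8 - p$
$K{\left(w,J \right)} = - \frac{13}{6} + w - \frac{J^{2}}{6}$ ($K{\left(w,J \right)} = \frac{13 + \left(- 6 w + J^{2}\right)}{-6} = \left(13 + \left(J^{2} - 6 w\right)\right) \left(- \frac{1}{6}\right) = \left(13 + J^{2} - 6 w\right) \left(- \frac{1}{6}\right) = - \frac{13}{6} + w - \frac{J^{2}}{6}$)
$x{\left(n,l \right)} = l + 2 n$
$r{\left(W,z \right)} = 8 - z$
$r{\left(-308,-69 \right)} - x{\left(K{\left(v,-24 \right)},-206 \right)} = \left(8 - -69\right) - \left(-206 + 2 \left(- \frac{13}{6} + 19 - \frac{\left(-24\right)^{2}}{6}\right)\right) = \left(8 + 69\right) - \left(-206 + 2 \left(- \frac{13}{6} + 19 - 96\right)\right) = 77 - \left(-206 + 2 \left(- \frac{13}{6} + 19 - 96\right)\right) = 77 - \left(-206 + 2 \left(- \frac{475}{6}\right)\right) = 77 - \left(-206 - \frac{475}{3}\right) = 77 - - \frac{1093}{3} = 77 + \frac{1093}{3} = \frac{1324}{3}$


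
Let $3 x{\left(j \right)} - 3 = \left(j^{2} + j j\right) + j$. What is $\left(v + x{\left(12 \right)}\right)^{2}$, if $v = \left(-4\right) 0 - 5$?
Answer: $9216$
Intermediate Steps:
$x{\left(j \right)} = 1 + \frac{j}{3} + \frac{2 j^{2}}{3}$ ($x{\left(j \right)} = 1 + \frac{\left(j^{2} + j j\right) + j}{3} = 1 + \frac{\left(j^{2} + j^{2}\right) + j}{3} = 1 + \frac{2 j^{2} + j}{3} = 1 + \frac{j + 2 j^{2}}{3} = 1 + \left(\frac{j}{3} + \frac{2 j^{2}}{3}\right) = 1 + \frac{j}{3} + \frac{2 j^{2}}{3}$)
$v = -5$ ($v = 0 - 5 = -5$)
$\left(v + x{\left(12 \right)}\right)^{2} = \left(-5 + \left(1 + \frac{1}{3} \cdot 12 + \frac{2 \cdot 12^{2}}{3}\right)\right)^{2} = \left(-5 + \left(1 + 4 + \frac{2}{3} \cdot 144\right)\right)^{2} = \left(-5 + \left(1 + 4 + 96\right)\right)^{2} = \left(-5 + 101\right)^{2} = 96^{2} = 9216$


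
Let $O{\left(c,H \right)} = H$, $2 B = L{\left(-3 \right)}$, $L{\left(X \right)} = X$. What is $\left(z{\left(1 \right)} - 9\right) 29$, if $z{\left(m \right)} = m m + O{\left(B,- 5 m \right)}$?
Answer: $-377$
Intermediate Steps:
$B = - \frac{3}{2}$ ($B = \frac{1}{2} \left(-3\right) = - \frac{3}{2} \approx -1.5$)
$z{\left(m \right)} = m^{2} - 5 m$ ($z{\left(m \right)} = m m - 5 m = m^{2} - 5 m$)
$\left(z{\left(1 \right)} - 9\right) 29 = \left(1 \left(-5 + 1\right) - 9\right) 29 = \left(1 \left(-4\right) - 9\right) 29 = \left(-4 - 9\right) 29 = \left(-13\right) 29 = -377$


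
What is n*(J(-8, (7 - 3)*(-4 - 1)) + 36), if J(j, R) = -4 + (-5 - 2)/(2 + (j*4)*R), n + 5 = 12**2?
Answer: 2854643/642 ≈ 4446.5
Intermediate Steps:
n = 139 (n = -5 + 12**2 = -5 + 144 = 139)
J(j, R) = -4 - 7/(2 + 4*R*j) (J(j, R) = -4 - 7/(2 + (4*j)*R) = -4 - 7/(2 + 4*R*j))
n*(J(-8, (7 - 3)*(-4 - 1)) + 36) = 139*((-15 - 16*(7 - 3)*(-4 - 1)*(-8))/(2*(1 + 2*((7 - 3)*(-4 - 1))*(-8))) + 36) = 139*((-15 - 16*4*(-5)*(-8))/(2*(1 + 2*(4*(-5))*(-8))) + 36) = 139*((-15 - 16*(-20)*(-8))/(2*(1 + 2*(-20)*(-8))) + 36) = 139*((-15 - 2560)/(2*(1 + 320)) + 36) = 139*((1/2)*(-2575)/321 + 36) = 139*((1/2)*(1/321)*(-2575) + 36) = 139*(-2575/642 + 36) = 139*(20537/642) = 2854643/642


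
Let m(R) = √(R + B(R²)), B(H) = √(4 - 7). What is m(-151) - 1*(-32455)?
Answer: 32455 + √(-151 + I*√3) ≈ 32455.0 + 12.288*I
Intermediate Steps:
B(H) = I*√3 (B(H) = √(-3) = I*√3)
m(R) = √(R + I*√3)
m(-151) - 1*(-32455) = √(-151 + I*√3) - 1*(-32455) = √(-151 + I*√3) + 32455 = 32455 + √(-151 + I*√3)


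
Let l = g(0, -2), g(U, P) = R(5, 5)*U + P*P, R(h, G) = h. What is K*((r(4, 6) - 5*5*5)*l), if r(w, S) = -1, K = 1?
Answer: -504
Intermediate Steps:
g(U, P) = P² + 5*U (g(U, P) = 5*U + P*P = 5*U + P² = P² + 5*U)
l = 4 (l = (-2)² + 5*0 = 4 + 0 = 4)
K*((r(4, 6) - 5*5*5)*l) = 1*((-1 - 5*5*5)*4) = 1*((-1 - 25*5)*4) = 1*((-1 - 125)*4) = 1*(-126*4) = 1*(-504) = -504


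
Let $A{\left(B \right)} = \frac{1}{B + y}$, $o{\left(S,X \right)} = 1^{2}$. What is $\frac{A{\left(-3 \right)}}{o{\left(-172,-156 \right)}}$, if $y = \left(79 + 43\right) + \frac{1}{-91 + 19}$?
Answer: $\frac{72}{8567} \approx 0.0084043$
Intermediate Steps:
$y = \frac{8783}{72}$ ($y = 122 + \frac{1}{-72} = 122 - \frac{1}{72} = \frac{8783}{72} \approx 121.99$)
$o{\left(S,X \right)} = 1$
$A{\left(B \right)} = \frac{1}{\frac{8783}{72} + B}$ ($A{\left(B \right)} = \frac{1}{B + \frac{8783}{72}} = \frac{1}{\frac{8783}{72} + B}$)
$\frac{A{\left(-3 \right)}}{o{\left(-172,-156 \right)}} = \frac{72 \frac{1}{8783 + 72 \left(-3\right)}}{1} = \frac{72}{8783 - 216} \cdot 1 = \frac{72}{8567} \cdot 1 = \frac{72}{8567}$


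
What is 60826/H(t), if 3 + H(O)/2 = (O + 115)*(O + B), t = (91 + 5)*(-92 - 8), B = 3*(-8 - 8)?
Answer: 30413/91511277 ≈ 0.00033234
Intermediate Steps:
B = -48 (B = 3*(-16) = -48)
t = -9600 (t = 96*(-100) = -9600)
H(O) = -6 + 2*(-48 + O)*(115 + O) (H(O) = -6 + 2*((O + 115)*(O - 48)) = -6 + 2*((115 + O)*(-48 + O)) = -6 + 2*((-48 + O)*(115 + O)) = -6 + 2*(-48 + O)*(115 + O))
60826/H(t) = 60826/(-11046 + 2*(-9600)² + 134*(-9600)) = 60826/(-11046 + 2*92160000 - 1286400) = 60826/(-11046 + 184320000 - 1286400) = 60826/183022554 = 60826*(1/183022554) = 30413/91511277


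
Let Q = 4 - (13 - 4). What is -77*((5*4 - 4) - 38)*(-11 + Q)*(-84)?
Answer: 2276736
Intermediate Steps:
Q = -5 (Q = 4 - 1*9 = 4 - 9 = -5)
-77*((5*4 - 4) - 38)*(-11 + Q)*(-84) = -77*((5*4 - 4) - 38)*(-11 - 5)*(-84) = -77*((20 - 4) - 38)*(-16)*(-84) = -77*(16 - 38)*(-16)*(-84) = -(-1694)*(-16)*(-84) = -77*352*(-84) = -27104*(-84) = 2276736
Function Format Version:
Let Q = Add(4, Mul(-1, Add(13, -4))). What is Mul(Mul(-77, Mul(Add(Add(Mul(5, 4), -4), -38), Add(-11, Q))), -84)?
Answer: 2276736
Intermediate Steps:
Q = -5 (Q = Add(4, Mul(-1, 9)) = Add(4, -9) = -5)
Mul(Mul(-77, Mul(Add(Add(Mul(5, 4), -4), -38), Add(-11, Q))), -84) = Mul(Mul(-77, Mul(Add(Add(Mul(5, 4), -4), -38), Add(-11, -5))), -84) = Mul(Mul(-77, Mul(Add(Add(20, -4), -38), -16)), -84) = Mul(Mul(-77, Mul(Add(16, -38), -16)), -84) = Mul(Mul(-77, Mul(-22, -16)), -84) = Mul(Mul(-77, 352), -84) = Mul(-27104, -84) = 2276736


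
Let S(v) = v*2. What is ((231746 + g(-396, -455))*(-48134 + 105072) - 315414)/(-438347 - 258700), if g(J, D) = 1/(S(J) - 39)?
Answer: -843454661432/44557389 ≈ -18930.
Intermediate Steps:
S(v) = 2*v
g(J, D) = 1/(-39 + 2*J) (g(J, D) = 1/(2*J - 39) = 1/(-39 + 2*J))
((231746 + g(-396, -455))*(-48134 + 105072) - 315414)/(-438347 - 258700) = ((231746 + 1/(-39 + 2*(-396)))*(-48134 + 105072) - 315414)/(-438347 - 258700) = ((231746 + 1/(-39 - 792))*56938 - 315414)/(-697047) = ((231746 + 1/(-831))*56938 - 315414)*(-1/697047) = ((231746 - 1/831)*56938 - 315414)*(-1/697047) = ((192580925/831)*56938 - 315414)*(-1/697047) = (10965172707650/831 - 315414)*(-1/697047) = (10964910598616/831)*(-1/697047) = -843454661432/44557389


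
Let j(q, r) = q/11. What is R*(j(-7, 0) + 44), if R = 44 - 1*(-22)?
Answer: 2862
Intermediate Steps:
j(q, r) = q/11 (j(q, r) = q*(1/11) = q/11)
R = 66 (R = 44 + 22 = 66)
R*(j(-7, 0) + 44) = 66*((1/11)*(-7) + 44) = 66*(-7/11 + 44) = 66*(477/11) = 2862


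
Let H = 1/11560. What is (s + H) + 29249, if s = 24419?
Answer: 620402081/11560 ≈ 53668.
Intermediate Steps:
H = 1/11560 ≈ 8.6505e-5
(s + H) + 29249 = (24419 + 1/11560) + 29249 = 282283641/11560 + 29249 = 620402081/11560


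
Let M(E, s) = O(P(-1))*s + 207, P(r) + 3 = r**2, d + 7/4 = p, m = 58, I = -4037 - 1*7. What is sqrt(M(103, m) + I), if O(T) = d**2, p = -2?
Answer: I*sqrt(48342)/4 ≈ 54.967*I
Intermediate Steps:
I = -4044 (I = -4037 - 7 = -4044)
d = -15/4 (d = -7/4 - 2 = -15/4 ≈ -3.7500)
P(r) = -3 + r**2
O(T) = 225/16 (O(T) = (-15/4)**2 = 225/16)
M(E, s) = 207 + 225*s/16 (M(E, s) = 225*s/16 + 207 = 207 + 225*s/16)
sqrt(M(103, m) + I) = sqrt((207 + (225/16)*58) - 4044) = sqrt((207 + 6525/8) - 4044) = sqrt(8181/8 - 4044) = sqrt(-24171/8) = I*sqrt(48342)/4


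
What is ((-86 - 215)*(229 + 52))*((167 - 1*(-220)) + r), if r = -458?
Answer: 6005251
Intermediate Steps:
((-86 - 215)*(229 + 52))*((167 - 1*(-220)) + r) = ((-86 - 215)*(229 + 52))*((167 - 1*(-220)) - 458) = (-301*281)*((167 + 220) - 458) = -84581*(387 - 458) = -84581*(-71) = 6005251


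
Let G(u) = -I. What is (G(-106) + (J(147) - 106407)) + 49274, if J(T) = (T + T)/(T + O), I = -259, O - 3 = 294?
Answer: -4208627/74 ≈ -56873.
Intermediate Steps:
O = 297 (O = 3 + 294 = 297)
J(T) = 2*T/(297 + T) (J(T) = (T + T)/(T + 297) = (2*T)/(297 + T) = 2*T/(297 + T))
G(u) = 259 (G(u) = -1*(-259) = 259)
(G(-106) + (J(147) - 106407)) + 49274 = (259 + (2*147/(297 + 147) - 106407)) + 49274 = (259 + (2*147/444 - 106407)) + 49274 = (259 + (2*147*(1/444) - 106407)) + 49274 = (259 + (49/74 - 106407)) + 49274 = (259 - 7874069/74) + 49274 = -7854903/74 + 49274 = -4208627/74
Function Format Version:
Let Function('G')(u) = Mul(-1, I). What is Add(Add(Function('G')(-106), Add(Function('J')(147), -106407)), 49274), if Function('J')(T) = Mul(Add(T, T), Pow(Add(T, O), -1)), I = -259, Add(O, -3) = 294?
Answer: Rational(-4208627, 74) ≈ -56873.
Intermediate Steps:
O = 297 (O = Add(3, 294) = 297)
Function('J')(T) = Mul(2, T, Pow(Add(297, T), -1)) (Function('J')(T) = Mul(Add(T, T), Pow(Add(T, 297), -1)) = Mul(Mul(2, T), Pow(Add(297, T), -1)) = Mul(2, T, Pow(Add(297, T), -1)))
Function('G')(u) = 259 (Function('G')(u) = Mul(-1, -259) = 259)
Add(Add(Function('G')(-106), Add(Function('J')(147), -106407)), 49274) = Add(Add(259, Add(Mul(2, 147, Pow(Add(297, 147), -1)), -106407)), 49274) = Add(Add(259, Add(Mul(2, 147, Pow(444, -1)), -106407)), 49274) = Add(Add(259, Add(Mul(2, 147, Rational(1, 444)), -106407)), 49274) = Add(Add(259, Add(Rational(49, 74), -106407)), 49274) = Add(Add(259, Rational(-7874069, 74)), 49274) = Add(Rational(-7854903, 74), 49274) = Rational(-4208627, 74)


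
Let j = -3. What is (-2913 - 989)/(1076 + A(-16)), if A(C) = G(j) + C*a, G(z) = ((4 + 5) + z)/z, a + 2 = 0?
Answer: -1951/553 ≈ -3.5280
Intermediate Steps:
a = -2 (a = -2 + 0 = -2)
G(z) = (9 + z)/z
A(C) = -2 - 2*C (A(C) = (9 - 3)/(-3) + C*(-2) = -⅓*6 - 2*C = -2 - 2*C)
(-2913 - 989)/(1076 + A(-16)) = (-2913 - 989)/(1076 + (-2 - 2*(-16))) = -3902/(1076 + (-2 + 32)) = -3902/(1076 + 30) = -3902/1106 = -3902*1/1106 = -1951/553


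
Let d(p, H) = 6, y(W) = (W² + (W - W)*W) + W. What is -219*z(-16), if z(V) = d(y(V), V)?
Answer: -1314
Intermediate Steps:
y(W) = W + W² (y(W) = (W² + 0*W) + W = (W² + 0) + W = W² + W = W + W²)
z(V) = 6
-219*z(-16) = -219*6 = -1314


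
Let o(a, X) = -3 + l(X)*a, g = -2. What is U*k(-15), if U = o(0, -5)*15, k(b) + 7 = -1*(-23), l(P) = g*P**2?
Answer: -720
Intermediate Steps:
l(P) = -2*P**2
k(b) = 16 (k(b) = -7 - 1*(-23) = -7 + 23 = 16)
o(a, X) = -3 - 2*a*X**2 (o(a, X) = -3 + (-2*X**2)*a = -3 - 2*a*X**2)
U = -45 (U = (-3 - 2*0*(-5)**2)*15 = (-3 - 2*0*25)*15 = (-3 + 0)*15 = -3*15 = -45)
U*k(-15) = -45*16 = -720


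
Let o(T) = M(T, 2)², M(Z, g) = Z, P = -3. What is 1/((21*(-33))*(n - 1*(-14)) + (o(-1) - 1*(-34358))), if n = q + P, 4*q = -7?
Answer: 4/111795 ≈ 3.5780e-5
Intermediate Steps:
q = -7/4 (q = (¼)*(-7) = -7/4 ≈ -1.7500)
o(T) = T²
n = -19/4 (n = -7/4 - 3 = -19/4 ≈ -4.7500)
1/((21*(-33))*(n - 1*(-14)) + (o(-1) - 1*(-34358))) = 1/((21*(-33))*(-19/4 - 1*(-14)) + ((-1)² - 1*(-34358))) = 1/(-693*(-19/4 + 14) + (1 + 34358)) = 1/(-693*37/4 + 34359) = 1/(-25641/4 + 34359) = 1/(111795/4) = 4/111795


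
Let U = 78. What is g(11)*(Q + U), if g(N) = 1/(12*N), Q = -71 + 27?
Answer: 17/66 ≈ 0.25758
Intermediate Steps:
Q = -44
g(N) = 1/(12*N)
g(11)*(Q + U) = ((1/12)/11)*(-44 + 78) = ((1/12)*(1/11))*34 = (1/132)*34 = 17/66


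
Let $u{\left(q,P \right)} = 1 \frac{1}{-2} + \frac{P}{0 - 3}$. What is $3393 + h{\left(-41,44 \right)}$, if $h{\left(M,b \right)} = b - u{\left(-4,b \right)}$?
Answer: $\frac{20713}{6} \approx 3452.2$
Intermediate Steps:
$u{\left(q,P \right)} = - \frac{1}{2} - \frac{P}{3}$ ($u{\left(q,P \right)} = 1 \left(- \frac{1}{2}\right) + \frac{P}{0 - 3} = - \frac{1}{2} + \frac{P}{-3} = - \frac{1}{2} + P \left(- \frac{1}{3}\right) = - \frac{1}{2} - \frac{P}{3}$)
$h{\left(M,b \right)} = \frac{1}{2} + \frac{4 b}{3}$ ($h{\left(M,b \right)} = b - \left(- \frac{1}{2} - \frac{b}{3}\right) = b + \left(\frac{1}{2} + \frac{b}{3}\right) = \frac{1}{2} + \frac{4 b}{3}$)
$3393 + h{\left(-41,44 \right)} = 3393 + \left(\frac{1}{2} + \frac{4}{3} \cdot 44\right) = 3393 + \left(\frac{1}{2} + \frac{176}{3}\right) = 3393 + \frac{355}{6} = \frac{20713}{6}$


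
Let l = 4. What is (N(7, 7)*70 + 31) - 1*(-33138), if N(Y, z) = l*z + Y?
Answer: 35619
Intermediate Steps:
N(Y, z) = Y + 4*z (N(Y, z) = 4*z + Y = Y + 4*z)
(N(7, 7)*70 + 31) - 1*(-33138) = ((7 + 4*7)*70 + 31) - 1*(-33138) = ((7 + 28)*70 + 31) + 33138 = (35*70 + 31) + 33138 = (2450 + 31) + 33138 = 2481 + 33138 = 35619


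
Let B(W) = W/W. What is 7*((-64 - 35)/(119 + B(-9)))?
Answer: -231/40 ≈ -5.7750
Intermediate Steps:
B(W) = 1
7*((-64 - 35)/(119 + B(-9))) = 7*((-64 - 35)/(119 + 1)) = 7*(-99/120) = 7*(-99*1/120) = 7*(-33/40) = -231/40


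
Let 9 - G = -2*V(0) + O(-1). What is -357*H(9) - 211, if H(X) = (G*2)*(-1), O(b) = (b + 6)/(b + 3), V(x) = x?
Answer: 4430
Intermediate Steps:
O(b) = (6 + b)/(3 + b)
G = 13/2 (G = 9 - (-2*0 + (6 - 1)/(3 - 1)) = 9 - (0 + 5/2) = 9 - 1*5/2 = 9 - 5/2 = 13/2 ≈ 6.5000)
H(X) = -13 (H(X) = ((13/2)*2)*(-1) = 13*(-1) = -13)
-357*H(9) - 211 = -357*(-13) - 211 = 4641 - 211 = 4430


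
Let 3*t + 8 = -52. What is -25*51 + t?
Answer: -1295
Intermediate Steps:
t = -20 (t = -8/3 + (1/3)*(-52) = -8/3 - 52/3 = -20)
-25*51 + t = -25*51 - 20 = -1275 - 20 = -1295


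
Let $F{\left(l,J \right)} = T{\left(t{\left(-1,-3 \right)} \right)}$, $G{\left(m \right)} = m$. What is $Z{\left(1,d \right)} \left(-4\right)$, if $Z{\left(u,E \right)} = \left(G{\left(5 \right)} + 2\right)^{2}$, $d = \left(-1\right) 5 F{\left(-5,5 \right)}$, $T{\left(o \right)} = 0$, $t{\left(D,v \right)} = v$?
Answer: $-196$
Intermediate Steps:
$F{\left(l,J \right)} = 0$
$d = 0$ ($d = \left(-1\right) 5 \cdot 0 = \left(-5\right) 0 = 0$)
$Z{\left(u,E \right)} = 49$ ($Z{\left(u,E \right)} = \left(5 + 2\right)^{2} = 7^{2} = 49$)
$Z{\left(1,d \right)} \left(-4\right) = 49 \left(-4\right) = -196$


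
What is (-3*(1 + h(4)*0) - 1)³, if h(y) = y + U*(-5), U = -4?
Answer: -64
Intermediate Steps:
h(y) = 20 + y (h(y) = y - 4*(-5) = y + 20 = 20 + y)
(-3*(1 + h(4)*0) - 1)³ = (-3*(1 + (20 + 4)*0) - 1)³ = (-3*(1 + 24*0) - 1)³ = (-3*(1 + 0) - 1)³ = (-3*1 - 1)³ = (-3 - 1)³ = (-4)³ = -64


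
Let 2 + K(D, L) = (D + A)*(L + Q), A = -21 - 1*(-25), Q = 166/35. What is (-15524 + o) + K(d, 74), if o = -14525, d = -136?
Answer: -1415577/35 ≈ -40445.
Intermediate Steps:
Q = 166/35 (Q = 166*(1/35) = 166/35 ≈ 4.7429)
A = 4 (A = -21 + 25 = 4)
K(D, L) = -2 + (4 + D)*(166/35 + L) (K(D, L) = -2 + (D + 4)*(L + 166/35) = -2 + (4 + D)*(166/35 + L))
(-15524 + o) + K(d, 74) = (-15524 - 14525) + (594/35 + 4*74 + (166/35)*(-136) - 136*74) = -30049 + (594/35 + 296 - 22576/35 - 10064) = -30049 - 363862/35 = -1415577/35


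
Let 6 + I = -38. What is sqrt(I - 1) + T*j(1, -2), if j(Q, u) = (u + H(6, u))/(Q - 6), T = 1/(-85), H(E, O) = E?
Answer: 4/425 + 3*I*sqrt(5) ≈ 0.0094118 + 6.7082*I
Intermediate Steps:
I = -44 (I = -6 - 38 = -44)
T = -1/85 ≈ -0.011765
j(Q, u) = (6 + u)/(-6 + Q) (j(Q, u) = (u + 6)/(Q - 6) = (6 + u)/(-6 + Q))
sqrt(I - 1) + T*j(1, -2) = sqrt(-44 - 1) - (6 - 2)/(85*(-6 + 1)) = sqrt(-45) - 4/(85*(-5)) = 3*I*sqrt(5) - (-1)*4/425 = 3*I*sqrt(5) - 1/85*(-4/5) = 3*I*sqrt(5) + 4/425 = 4/425 + 3*I*sqrt(5)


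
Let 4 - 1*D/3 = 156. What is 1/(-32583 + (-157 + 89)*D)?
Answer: -1/1575 ≈ -0.00063492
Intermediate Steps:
D = -456 (D = 12 - 3*156 = 12 - 468 = -456)
1/(-32583 + (-157 + 89)*D) = 1/(-32583 + (-157 + 89)*(-456)) = 1/(-32583 - 68*(-456)) = 1/(-32583 + 31008) = 1/(-1575) = -1/1575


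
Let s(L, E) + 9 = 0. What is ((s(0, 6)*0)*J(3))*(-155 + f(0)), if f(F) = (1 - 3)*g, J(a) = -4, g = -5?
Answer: 0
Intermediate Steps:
s(L, E) = -9 (s(L, E) = -9 + 0 = -9)
f(F) = 10 (f(F) = (1 - 3)*(-5) = -2*(-5) = 10)
((s(0, 6)*0)*J(3))*(-155 + f(0)) = (-9*0*(-4))*(-155 + 10) = (0*(-4))*(-145) = 0*(-145) = 0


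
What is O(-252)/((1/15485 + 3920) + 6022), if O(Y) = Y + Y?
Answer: -7804440/153951871 ≈ -0.050694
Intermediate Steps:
O(Y) = 2*Y
O(-252)/((1/15485 + 3920) + 6022) = (2*(-252))/((1/15485 + 3920) + 6022) = -504/((1/15485 + 3920) + 6022) = -504/(60701201/15485 + 6022) = -504/153951871/15485 = -504*15485/153951871 = -7804440/153951871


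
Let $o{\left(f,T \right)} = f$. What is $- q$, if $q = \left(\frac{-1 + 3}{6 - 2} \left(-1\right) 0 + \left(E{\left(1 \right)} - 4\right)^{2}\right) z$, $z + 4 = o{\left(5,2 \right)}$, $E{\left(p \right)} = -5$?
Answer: $-81$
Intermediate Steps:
$z = 1$ ($z = -4 + 5 = 1$)
$q = 81$ ($q = \left(\frac{-1 + 3}{6 - 2} \left(-1\right) 0 + \left(-5 - 4\right)^{2}\right) 1 = \left(\frac{2}{4} \left(-1\right) 0 + \left(-9\right)^{2}\right) 1 = \left(2 \cdot \frac{1}{4} \left(-1\right) 0 + 81\right) 1 = \left(\frac{1}{2} \left(-1\right) 0 + 81\right) 1 = \left(\left(- \frac{1}{2}\right) 0 + 81\right) 1 = \left(0 + 81\right) 1 = 81 \cdot 1 = 81$)
$- q = \left(-1\right) 81 = -81$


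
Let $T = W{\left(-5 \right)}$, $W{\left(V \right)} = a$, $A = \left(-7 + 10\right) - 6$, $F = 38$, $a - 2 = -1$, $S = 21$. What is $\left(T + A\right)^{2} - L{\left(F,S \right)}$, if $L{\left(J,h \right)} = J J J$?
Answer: $-54868$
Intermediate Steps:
$a = 1$ ($a = 2 - 1 = 1$)
$L{\left(J,h \right)} = J^{3}$ ($L{\left(J,h \right)} = J^{2} J = J^{3}$)
$A = -3$ ($A = 3 - 6 = -3$)
$W{\left(V \right)} = 1$
$T = 1$
$\left(T + A\right)^{2} - L{\left(F,S \right)} = \left(1 - 3\right)^{2} - 38^{3} = \left(-2\right)^{2} - 54872 = 4 - 54872 = -54868$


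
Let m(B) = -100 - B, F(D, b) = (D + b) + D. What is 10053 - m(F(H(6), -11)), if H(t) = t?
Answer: 10154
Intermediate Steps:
F(D, b) = b + 2*D
10053 - m(F(H(6), -11)) = 10053 - (-100 - (-11 + 2*6)) = 10053 - (-100 - (-11 + 12)) = 10053 - (-100 - 1*1) = 10053 - (-100 - 1) = 10053 - 1*(-101) = 10053 + 101 = 10154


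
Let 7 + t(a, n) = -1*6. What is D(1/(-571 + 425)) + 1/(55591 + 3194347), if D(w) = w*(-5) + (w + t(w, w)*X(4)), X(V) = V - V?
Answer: 6499949/237245474 ≈ 0.027398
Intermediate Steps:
X(V) = 0
t(a, n) = -13 (t(a, n) = -7 - 1*6 = -7 - 6 = -13)
D(w) = -4*w (D(w) = w*(-5) + (w - 13*0) = -5*w + (w + 0) = -5*w + w = -4*w)
D(1/(-571 + 425)) + 1/(55591 + 3194347) = -4/(-571 + 425) + 1/(55591 + 3194347) = -4/(-146) + 1/3249938 = -4*(-1/146) + 1/3249938 = 2/73 + 1/3249938 = 6499949/237245474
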